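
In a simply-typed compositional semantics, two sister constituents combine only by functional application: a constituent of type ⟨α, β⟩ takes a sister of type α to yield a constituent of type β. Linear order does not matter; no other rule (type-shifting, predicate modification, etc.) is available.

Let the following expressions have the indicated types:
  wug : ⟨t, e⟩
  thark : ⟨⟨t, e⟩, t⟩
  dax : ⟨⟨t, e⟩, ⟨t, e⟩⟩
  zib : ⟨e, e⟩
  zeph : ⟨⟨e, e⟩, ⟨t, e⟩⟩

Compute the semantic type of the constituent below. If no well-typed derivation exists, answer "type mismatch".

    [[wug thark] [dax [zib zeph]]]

e

[wug thark]: ⟨⟨t, e⟩, t⟩ applied to ⟨t, e⟩ yields t.
[zib zeph]: ⟨⟨e, e⟩, ⟨t, e⟩⟩ applied to ⟨e, e⟩ yields ⟨t, e⟩.
[dax [zib zeph]]: ⟨⟨t, e⟩, ⟨t, e⟩⟩ applied to ⟨t, e⟩ yields ⟨t, e⟩.
[[wug thark] [dax [zib zeph]]]: ⟨t, e⟩ applied to t yields e.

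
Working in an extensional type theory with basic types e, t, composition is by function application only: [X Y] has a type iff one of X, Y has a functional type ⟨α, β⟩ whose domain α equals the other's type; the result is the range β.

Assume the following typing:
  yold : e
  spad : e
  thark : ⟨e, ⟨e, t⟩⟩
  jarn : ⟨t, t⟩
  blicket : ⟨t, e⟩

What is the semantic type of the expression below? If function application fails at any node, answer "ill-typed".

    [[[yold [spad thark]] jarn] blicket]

e

[spad thark]: thark is ⟨e, ⟨e, t⟩⟩, spad is e; result ⟨e, t⟩.
[yold [spad thark]]: [spad thark] is ⟨e, t⟩, yold is e; result t.
[[yold [spad thark]] jarn]: jarn is ⟨t, t⟩, [yold [spad thark]] is t; result t.
[[[yold [spad thark]] jarn] blicket]: blicket is ⟨t, e⟩, [[yold [spad thark]] jarn] is t; result e.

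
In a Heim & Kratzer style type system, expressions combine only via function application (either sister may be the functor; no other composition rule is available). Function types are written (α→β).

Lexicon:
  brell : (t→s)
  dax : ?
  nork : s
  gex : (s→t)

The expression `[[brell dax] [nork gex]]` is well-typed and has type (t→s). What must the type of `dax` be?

((t→s)→(t→(t→s)))

At [[brell dax] [nork gex]] (required: (t→s)): [nork gex] is t, which is not a function with range (t→s); hence [brell dax] is the functor — type (t→(t→s)).
At [brell dax] (required: (t→(t→s))): brell is (t→s), which is not a function with range (t→(t→s)); hence dax is the functor — type ((t→s)→(t→(t→s))).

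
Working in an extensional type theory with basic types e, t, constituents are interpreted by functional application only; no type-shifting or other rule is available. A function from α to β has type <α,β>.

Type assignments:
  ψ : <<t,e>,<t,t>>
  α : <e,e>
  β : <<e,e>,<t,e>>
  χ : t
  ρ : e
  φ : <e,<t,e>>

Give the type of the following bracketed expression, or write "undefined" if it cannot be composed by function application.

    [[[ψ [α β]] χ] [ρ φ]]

At [α β], β : <<e,e>,<t,e>> takes α : <e,e>, giving <t,e>.
At [ψ [α β]], ψ : <<t,e>,<t,t>> takes [α β] : <t,e>, giving <t,t>.
At [[ψ [α β]] χ], [ψ [α β]] : <t,t> takes χ : t, giving t.
At [ρ φ], φ : <e,<t,e>> takes ρ : e, giving <t,e>.
At [[[ψ [α β]] χ] [ρ φ]], [ρ φ] : <t,e> takes [[ψ [α β]] χ] : t, giving e.

e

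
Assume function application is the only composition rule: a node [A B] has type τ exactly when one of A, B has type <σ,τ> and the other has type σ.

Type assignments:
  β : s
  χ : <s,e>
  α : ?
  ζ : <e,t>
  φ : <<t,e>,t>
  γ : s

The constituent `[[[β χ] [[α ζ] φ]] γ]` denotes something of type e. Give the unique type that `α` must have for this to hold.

At [[[β χ] [[α ζ] φ]] γ] (required: e): γ is s, which is not a function with range e; hence [[β χ] [[α ζ] φ]] is the functor — type <s,e>.
At [[β χ] [[α ζ] φ]] (required: <s,e>): [β χ] is e, which is not a function with range <s,e>; hence [[α ζ] φ] is the functor — type <e,<s,e>>.
At [[α ζ] φ] (required: <e,<s,e>>): φ is <<t,e>,t>, which is not a function with range <e,<s,e>>; hence [α ζ] is the functor — type <<<t,e>,t>,<e,<s,e>>>.
At [α ζ] (required: <<<t,e>,t>,<e,<s,e>>>): ζ is <e,t>, which is not a function with range <<<t,e>,t>,<e,<s,e>>>; hence α is the functor — type <<e,t>,<<<t,e>,t>,<e,<s,e>>>>.

<<e,t>,<<<t,e>,t>,<e,<s,e>>>>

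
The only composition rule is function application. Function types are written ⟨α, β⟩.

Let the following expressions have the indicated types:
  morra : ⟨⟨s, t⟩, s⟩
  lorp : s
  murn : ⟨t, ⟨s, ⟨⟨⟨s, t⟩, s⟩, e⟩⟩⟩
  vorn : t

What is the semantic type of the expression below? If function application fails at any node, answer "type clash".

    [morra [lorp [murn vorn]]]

e

At [murn vorn], murn : ⟨t, ⟨s, ⟨⟨⟨s, t⟩, s⟩, e⟩⟩⟩ takes vorn : t, giving ⟨s, ⟨⟨⟨s, t⟩, s⟩, e⟩⟩.
At [lorp [murn vorn]], [murn vorn] : ⟨s, ⟨⟨⟨s, t⟩, s⟩, e⟩⟩ takes lorp : s, giving ⟨⟨⟨s, t⟩, s⟩, e⟩.
At [morra [lorp [murn vorn]]], [lorp [murn vorn]] : ⟨⟨⟨s, t⟩, s⟩, e⟩ takes morra : ⟨⟨s, t⟩, s⟩, giving e.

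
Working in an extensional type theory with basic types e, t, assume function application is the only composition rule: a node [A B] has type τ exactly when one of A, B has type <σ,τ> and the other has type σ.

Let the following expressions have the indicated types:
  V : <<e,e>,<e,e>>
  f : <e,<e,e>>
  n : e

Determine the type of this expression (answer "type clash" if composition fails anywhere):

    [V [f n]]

<e,e>

[f n]: f is <e,<e,e>>, n is e; result <e,e>.
[V [f n]]: V is <<e,e>,<e,e>>, [f n] is <e,e>; result <e,e>.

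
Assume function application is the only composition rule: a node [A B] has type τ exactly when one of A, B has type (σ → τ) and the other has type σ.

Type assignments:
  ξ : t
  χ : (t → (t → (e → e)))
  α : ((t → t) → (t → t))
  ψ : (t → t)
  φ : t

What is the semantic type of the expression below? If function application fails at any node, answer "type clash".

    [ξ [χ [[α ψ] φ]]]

[α ψ] — α of type ((t → t) → (t → t)) combines with ψ of type (t → t): type (t → t).
[[α ψ] φ] — [α ψ] of type (t → t) combines with φ of type t: type t.
[χ [[α ψ] φ]] — χ of type (t → (t → (e → e))) combines with [[α ψ] φ] of type t: type (t → (e → e)).
[ξ [χ [[α ψ] φ]]] — [χ [[α ψ] φ]] of type (t → (e → e)) combines with ξ of type t: type (e → e).

(e → e)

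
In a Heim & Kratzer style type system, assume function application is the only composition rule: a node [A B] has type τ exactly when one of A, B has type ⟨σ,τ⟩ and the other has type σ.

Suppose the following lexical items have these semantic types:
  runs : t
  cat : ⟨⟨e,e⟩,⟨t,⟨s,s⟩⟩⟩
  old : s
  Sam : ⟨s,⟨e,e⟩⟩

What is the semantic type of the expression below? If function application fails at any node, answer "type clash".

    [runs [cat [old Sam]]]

⟨s,s⟩

At [old Sam], Sam : ⟨s,⟨e,e⟩⟩ takes old : s, giving ⟨e,e⟩.
At [cat [old Sam]], cat : ⟨⟨e,e⟩,⟨t,⟨s,s⟩⟩⟩ takes [old Sam] : ⟨e,e⟩, giving ⟨t,⟨s,s⟩⟩.
At [runs [cat [old Sam]]], [cat [old Sam]] : ⟨t,⟨s,s⟩⟩ takes runs : t, giving ⟨s,s⟩.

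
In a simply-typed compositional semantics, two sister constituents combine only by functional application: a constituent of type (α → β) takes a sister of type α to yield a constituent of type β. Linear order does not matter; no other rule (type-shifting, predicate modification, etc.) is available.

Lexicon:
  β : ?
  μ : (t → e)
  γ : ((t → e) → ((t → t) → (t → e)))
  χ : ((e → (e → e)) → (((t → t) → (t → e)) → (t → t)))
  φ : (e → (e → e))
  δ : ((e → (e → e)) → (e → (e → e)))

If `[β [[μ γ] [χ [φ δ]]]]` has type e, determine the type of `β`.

((t → t) → e)

For [β [[μ γ] [χ [φ δ]]]] to have type e with [[μ γ] [χ [φ δ]]] of type (t → t), β must be the function: β : ((t → t) → e).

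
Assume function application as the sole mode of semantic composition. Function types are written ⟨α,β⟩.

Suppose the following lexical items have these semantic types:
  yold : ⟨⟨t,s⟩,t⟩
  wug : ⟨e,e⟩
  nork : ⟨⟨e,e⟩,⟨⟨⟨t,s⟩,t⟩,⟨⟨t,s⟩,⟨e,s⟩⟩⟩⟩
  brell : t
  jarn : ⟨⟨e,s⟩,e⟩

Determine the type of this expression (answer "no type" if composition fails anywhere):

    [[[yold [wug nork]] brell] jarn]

[wug nork] — nork of type ⟨⟨e,e⟩,⟨⟨⟨t,s⟩,t⟩,⟨⟨t,s⟩,⟨e,s⟩⟩⟩⟩ combines with wug of type ⟨e,e⟩: type ⟨⟨⟨t,s⟩,t⟩,⟨⟨t,s⟩,⟨e,s⟩⟩⟩.
[yold [wug nork]] — [wug nork] of type ⟨⟨⟨t,s⟩,t⟩,⟨⟨t,s⟩,⟨e,s⟩⟩⟩ combines with yold of type ⟨⟨t,s⟩,t⟩: type ⟨⟨t,s⟩,⟨e,s⟩⟩.
[[yold [wug nork]] brell]: ⟨⟨t,s⟩,⟨e,s⟩⟩ with t — neither is a function whose domain matches the other; composition fails here.

no type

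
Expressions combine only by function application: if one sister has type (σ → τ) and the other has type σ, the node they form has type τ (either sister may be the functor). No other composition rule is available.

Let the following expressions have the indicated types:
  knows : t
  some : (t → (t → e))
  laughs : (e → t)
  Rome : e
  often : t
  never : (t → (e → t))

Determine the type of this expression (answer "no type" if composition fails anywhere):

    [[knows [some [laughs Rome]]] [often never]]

At [laughs Rome], laughs : (e → t) takes Rome : e, giving t.
At [some [laughs Rome]], some : (t → (t → e)) takes [laughs Rome] : t, giving (t → e).
At [knows [some [laughs Rome]]], [some [laughs Rome]] : (t → e) takes knows : t, giving e.
At [often never], never : (t → (e → t)) takes often : t, giving (e → t).
At [[knows [some [laughs Rome]]] [often never]], [often never] : (e → t) takes [knows [some [laughs Rome]]] : e, giving t.

t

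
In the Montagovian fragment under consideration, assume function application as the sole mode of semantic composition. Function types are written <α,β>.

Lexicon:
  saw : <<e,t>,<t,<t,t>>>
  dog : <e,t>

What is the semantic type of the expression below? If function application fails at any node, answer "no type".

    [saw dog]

<t,<t,t>>

At [saw dog], saw : <<e,t>,<t,<t,t>>> takes dog : <e,t>, giving <t,<t,t>>.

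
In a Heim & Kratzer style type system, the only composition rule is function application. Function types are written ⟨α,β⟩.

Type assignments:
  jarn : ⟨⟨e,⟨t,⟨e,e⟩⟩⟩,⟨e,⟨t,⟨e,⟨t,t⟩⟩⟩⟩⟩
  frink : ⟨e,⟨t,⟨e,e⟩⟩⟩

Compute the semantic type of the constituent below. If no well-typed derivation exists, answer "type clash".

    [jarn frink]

⟨e,⟨t,⟨e,⟨t,t⟩⟩⟩⟩

[jarn frink] — jarn of type ⟨⟨e,⟨t,⟨e,e⟩⟩⟩,⟨e,⟨t,⟨e,⟨t,t⟩⟩⟩⟩⟩ combines with frink of type ⟨e,⟨t,⟨e,e⟩⟩⟩: type ⟨e,⟨t,⟨e,⟨t,t⟩⟩⟩⟩.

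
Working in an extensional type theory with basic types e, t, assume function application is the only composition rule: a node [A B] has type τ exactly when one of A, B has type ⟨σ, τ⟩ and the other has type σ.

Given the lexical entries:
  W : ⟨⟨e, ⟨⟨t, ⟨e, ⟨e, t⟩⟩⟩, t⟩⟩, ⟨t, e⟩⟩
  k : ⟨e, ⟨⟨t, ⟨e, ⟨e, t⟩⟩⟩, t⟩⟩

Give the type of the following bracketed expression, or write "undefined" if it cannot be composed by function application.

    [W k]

⟨t, e⟩

[W k]: W is ⟨⟨e, ⟨⟨t, ⟨e, ⟨e, t⟩⟩⟩, t⟩⟩, ⟨t, e⟩⟩, k is ⟨e, ⟨⟨t, ⟨e, ⟨e, t⟩⟩⟩, t⟩⟩; result ⟨t, e⟩.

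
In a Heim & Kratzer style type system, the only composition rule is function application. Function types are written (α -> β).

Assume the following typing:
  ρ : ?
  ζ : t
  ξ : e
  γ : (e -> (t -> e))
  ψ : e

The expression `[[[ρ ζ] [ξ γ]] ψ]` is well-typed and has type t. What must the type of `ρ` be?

For [[[ρ ζ] [ξ γ]] ψ] to have type t with ψ of type e, [[ρ ζ] [ξ γ]] must be the function: [[ρ ζ] [ξ γ]] : (e -> t).
For [[ρ ζ] [ξ γ]] to have type (e -> t) with [ξ γ] of type (t -> e), [ρ ζ] must be the function: [ρ ζ] : ((t -> e) -> (e -> t)).
For [ρ ζ] to have type ((t -> e) -> (e -> t)) with ζ of type t, ρ must be the function: ρ : (t -> ((t -> e) -> (e -> t))).

(t -> ((t -> e) -> (e -> t)))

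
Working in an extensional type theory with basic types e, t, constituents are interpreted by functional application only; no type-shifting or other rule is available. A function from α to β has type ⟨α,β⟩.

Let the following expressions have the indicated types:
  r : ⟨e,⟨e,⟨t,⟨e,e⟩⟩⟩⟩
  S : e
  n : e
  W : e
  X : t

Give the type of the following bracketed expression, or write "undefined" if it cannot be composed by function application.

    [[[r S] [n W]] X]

undefined

[r S]: functor r : ⟨e,⟨e,⟨t,⟨e,e⟩⟩⟩⟩, argument S : e; result ⟨e,⟨t,⟨e,e⟩⟩⟩.
[n W]: e and e cannot combine by function application — type clash.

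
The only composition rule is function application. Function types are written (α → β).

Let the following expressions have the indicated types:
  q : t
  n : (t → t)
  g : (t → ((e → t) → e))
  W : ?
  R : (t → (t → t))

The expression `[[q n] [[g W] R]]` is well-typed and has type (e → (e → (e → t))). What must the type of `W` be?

For [[q n] [[g W] R]] to have type (e → (e → (e → t))) with [q n] of type t, [[g W] R] must be the function: [[g W] R] : (t → (e → (e → (e → t)))).
For [[g W] R] to have type (t → (e → (e → (e → t)))) with R of type (t → (t → t)), [g W] must be the function: [g W] : ((t → (t → t)) → (t → (e → (e → (e → t))))).
For [g W] to have type ((t → (t → t)) → (t → (e → (e → (e → t))))) with g of type (t → ((e → t) → e)), W must be the function: W : ((t → ((e → t) → e)) → ((t → (t → t)) → (t → (e → (e → (e → t)))))).

((t → ((e → t) → e)) → ((t → (t → t)) → (t → (e → (e → (e → t))))))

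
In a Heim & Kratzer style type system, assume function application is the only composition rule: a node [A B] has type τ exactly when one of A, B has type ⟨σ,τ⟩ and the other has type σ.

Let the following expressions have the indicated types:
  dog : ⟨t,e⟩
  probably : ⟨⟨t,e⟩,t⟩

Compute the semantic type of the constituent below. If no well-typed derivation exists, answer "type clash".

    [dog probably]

[dog probably] — probably of type ⟨⟨t,e⟩,t⟩ combines with dog of type ⟨t,e⟩: type t.

t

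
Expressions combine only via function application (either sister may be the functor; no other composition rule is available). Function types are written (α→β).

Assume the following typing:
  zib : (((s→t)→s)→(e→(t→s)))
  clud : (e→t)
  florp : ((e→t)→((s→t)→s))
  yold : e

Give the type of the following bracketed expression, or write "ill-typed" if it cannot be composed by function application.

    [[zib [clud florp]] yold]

[clud florp] — florp of type ((e→t)→((s→t)→s)) combines with clud of type (e→t): type ((s→t)→s).
[zib [clud florp]] — zib of type (((s→t)→s)→(e→(t→s))) combines with [clud florp] of type ((s→t)→s): type (e→(t→s)).
[[zib [clud florp]] yold] — [zib [clud florp]] of type (e→(t→s)) combines with yold of type e: type (t→s).

(t→s)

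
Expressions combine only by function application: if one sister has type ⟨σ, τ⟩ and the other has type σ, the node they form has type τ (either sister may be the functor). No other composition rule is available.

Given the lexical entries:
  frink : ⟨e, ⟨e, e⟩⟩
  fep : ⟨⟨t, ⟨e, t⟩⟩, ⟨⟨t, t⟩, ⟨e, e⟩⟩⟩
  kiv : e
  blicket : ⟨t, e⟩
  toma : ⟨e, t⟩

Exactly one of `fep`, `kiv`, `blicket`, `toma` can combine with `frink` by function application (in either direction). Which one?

kiv

fep : ⟨⟨t, ⟨e, t⟩⟩, ⟨⟨t, t⟩, ⟨e, e⟩⟩⟩ — no; frink wants e, and fep wants ⟨t, ⟨e, t⟩⟩.
kiv — combines: frink : ⟨e, ⟨e, e⟩⟩ takes kiv : e as argument, giving ⟨e, e⟩.
blicket : ⟨t, e⟩ — no; frink wants e, and blicket wants t.
toma : ⟨e, t⟩ — no; frink wants e, and toma wants e.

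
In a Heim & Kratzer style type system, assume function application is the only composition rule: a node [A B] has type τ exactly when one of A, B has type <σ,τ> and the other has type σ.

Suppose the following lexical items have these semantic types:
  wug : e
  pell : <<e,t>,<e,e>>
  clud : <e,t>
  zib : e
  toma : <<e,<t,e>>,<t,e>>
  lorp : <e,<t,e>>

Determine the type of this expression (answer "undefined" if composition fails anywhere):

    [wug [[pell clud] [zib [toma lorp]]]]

At [pell clud], pell : <<e,t>,<e,e>> takes clud : <e,t>, giving <e,e>.
At [toma lorp], toma : <<e,<t,e>>,<t,e>> takes lorp : <e,<t,e>>, giving <t,e>.
[zib [toma lorp]]: e with <t,e> — neither is a function whose domain matches the other; composition fails here.

undefined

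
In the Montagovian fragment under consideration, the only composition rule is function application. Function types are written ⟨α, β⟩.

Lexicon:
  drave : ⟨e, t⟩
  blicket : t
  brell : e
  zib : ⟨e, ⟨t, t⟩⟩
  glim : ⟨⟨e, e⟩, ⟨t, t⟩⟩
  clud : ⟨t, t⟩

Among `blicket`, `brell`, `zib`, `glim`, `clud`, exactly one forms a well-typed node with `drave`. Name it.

blicket : t — does not combine with drave.
brell — combines: drave : ⟨e, t⟩ takes brell : e as argument, giving t.
zib : ⟨e, ⟨t, t⟩⟩ — does not combine with drave.
glim : ⟨⟨e, e⟩, ⟨t, t⟩⟩ — does not combine with drave.
clud : ⟨t, t⟩ — does not combine with drave.

brell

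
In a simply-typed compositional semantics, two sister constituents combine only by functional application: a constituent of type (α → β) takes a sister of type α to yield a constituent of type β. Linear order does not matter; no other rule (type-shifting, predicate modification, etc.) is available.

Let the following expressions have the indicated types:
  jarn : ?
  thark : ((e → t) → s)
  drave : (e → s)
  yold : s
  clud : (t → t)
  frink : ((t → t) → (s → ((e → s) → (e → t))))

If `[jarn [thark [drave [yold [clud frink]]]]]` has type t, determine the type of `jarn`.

For [jarn [thark [drave [yold [clud frink]]]]] to have type t with [thark [drave [yold [clud frink]]]] of type s, jarn must be the function: jarn : (s → t).

(s → t)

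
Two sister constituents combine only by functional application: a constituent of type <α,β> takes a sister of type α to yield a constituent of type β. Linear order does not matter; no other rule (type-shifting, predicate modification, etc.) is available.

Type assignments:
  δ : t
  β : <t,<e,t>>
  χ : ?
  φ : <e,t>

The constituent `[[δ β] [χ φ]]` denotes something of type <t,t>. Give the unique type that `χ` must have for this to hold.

<<e,t>,<<e,t>,<t,t>>>

[[δ β] [χ φ]] must have type <t,t>. The sister [δ β] has type <e,t>; that is not a function onto <t,t>, so [χ φ] must be the functor, of type <<e,t>,<t,t>>.
[χ φ] must have type <<e,t>,<t,t>>. The sister φ has type <e,t>; that is not a function onto <<e,t>,<t,t>>, so χ must be the functor, of type <<e,t>,<<e,t>,<t,t>>>.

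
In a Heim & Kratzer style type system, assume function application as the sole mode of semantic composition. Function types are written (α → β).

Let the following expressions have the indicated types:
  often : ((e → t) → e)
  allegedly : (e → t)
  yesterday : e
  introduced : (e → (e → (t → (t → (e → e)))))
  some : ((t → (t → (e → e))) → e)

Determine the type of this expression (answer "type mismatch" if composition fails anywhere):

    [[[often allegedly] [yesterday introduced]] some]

[often allegedly]: ((e → t) → e) applied to (e → t) yields e.
[yesterday introduced]: (e → (e → (t → (t → (e → e))))) applied to e yields (e → (t → (t → (e → e)))).
[[often allegedly] [yesterday introduced]]: (e → (t → (t → (e → e)))) applied to e yields (t → (t → (e → e))).
[[[often allegedly] [yesterday introduced]] some]: ((t → (t → (e → e))) → e) applied to (t → (t → (e → e))) yields e.

e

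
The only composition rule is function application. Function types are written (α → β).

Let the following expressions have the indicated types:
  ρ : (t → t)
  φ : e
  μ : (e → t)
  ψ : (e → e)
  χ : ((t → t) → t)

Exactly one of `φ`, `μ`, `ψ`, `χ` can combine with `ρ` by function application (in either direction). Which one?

χ

φ : e — does not combine with ρ.
μ : (e → t) — does not combine with ρ.
ψ : (e → e) — does not combine with ρ.
χ — combines: χ : ((t → t) → t) takes ρ : (t → t) as argument, giving t.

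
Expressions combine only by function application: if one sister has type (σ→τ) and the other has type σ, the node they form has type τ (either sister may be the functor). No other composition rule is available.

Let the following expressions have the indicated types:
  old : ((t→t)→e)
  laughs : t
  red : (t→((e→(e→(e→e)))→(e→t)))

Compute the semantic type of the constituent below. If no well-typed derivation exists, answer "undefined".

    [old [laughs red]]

undefined

[laughs red]: (t→((e→(e→(e→e)))→(e→t))) applied to t yields ((e→(e→(e→e)))→(e→t)).
[old [laughs red]]: ((t→t)→e) with ((e→(e→(e→e)))→(e→t)) — neither is a function whose domain matches the other; composition fails here.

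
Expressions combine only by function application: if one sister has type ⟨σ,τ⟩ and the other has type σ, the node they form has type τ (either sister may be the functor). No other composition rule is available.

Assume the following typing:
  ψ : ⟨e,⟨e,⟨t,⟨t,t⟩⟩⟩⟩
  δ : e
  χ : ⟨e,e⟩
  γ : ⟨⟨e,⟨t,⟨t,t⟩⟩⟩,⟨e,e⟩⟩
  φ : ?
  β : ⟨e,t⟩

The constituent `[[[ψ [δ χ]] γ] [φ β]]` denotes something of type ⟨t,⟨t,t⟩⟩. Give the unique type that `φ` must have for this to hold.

For [[[ψ [δ χ]] γ] [φ β]] to have type ⟨t,⟨t,t⟩⟩ with [[ψ [δ χ]] γ] of type ⟨e,e⟩, [φ β] must be the function: [φ β] : ⟨⟨e,e⟩,⟨t,⟨t,t⟩⟩⟩.
For [φ β] to have type ⟨⟨e,e⟩,⟨t,⟨t,t⟩⟩⟩ with β of type ⟨e,t⟩, φ must be the function: φ : ⟨⟨e,t⟩,⟨⟨e,e⟩,⟨t,⟨t,t⟩⟩⟩⟩.

⟨⟨e,t⟩,⟨⟨e,e⟩,⟨t,⟨t,t⟩⟩⟩⟩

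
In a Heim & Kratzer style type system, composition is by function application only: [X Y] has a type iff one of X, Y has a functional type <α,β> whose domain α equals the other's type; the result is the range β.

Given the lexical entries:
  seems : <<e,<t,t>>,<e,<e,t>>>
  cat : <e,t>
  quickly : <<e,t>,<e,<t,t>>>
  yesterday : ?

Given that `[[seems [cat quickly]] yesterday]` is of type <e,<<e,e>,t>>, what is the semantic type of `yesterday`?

<<e,<e,t>>,<e,<<e,e>,t>>>

[[seems [cat quickly]] yesterday] must have type <e,<<e,e>,t>>. The sister [seems [cat quickly]] has type <e,<e,t>>; that is not a function onto <e,<<e,e>,t>>, so yesterday must be the functor, of type <<e,<e,t>>,<e,<<e,e>,t>>>.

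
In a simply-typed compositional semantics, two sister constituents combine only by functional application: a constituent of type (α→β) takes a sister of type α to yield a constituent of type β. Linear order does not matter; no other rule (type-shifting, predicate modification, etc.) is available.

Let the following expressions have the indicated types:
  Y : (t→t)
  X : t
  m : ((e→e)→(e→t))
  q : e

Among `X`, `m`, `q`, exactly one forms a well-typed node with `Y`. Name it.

X

X — combines: Y : (t→t) takes X : t as argument, giving t.
m : ((e→e)→(e→t)) — neither side's domain matches the other.
q : e — neither side's domain matches the other.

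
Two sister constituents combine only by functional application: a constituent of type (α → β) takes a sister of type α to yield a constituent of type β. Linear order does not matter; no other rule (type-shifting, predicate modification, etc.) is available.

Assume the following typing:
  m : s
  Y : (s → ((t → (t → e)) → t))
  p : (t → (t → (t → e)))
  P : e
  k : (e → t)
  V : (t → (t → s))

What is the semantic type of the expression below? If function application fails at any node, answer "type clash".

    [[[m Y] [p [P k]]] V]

[m Y]: (s → ((t → (t → e)) → t)) applied to s yields ((t → (t → e)) → t).
[P k]: (e → t) applied to e yields t.
[p [P k]]: (t → (t → (t → e))) applied to t yields (t → (t → e)).
[[m Y] [p [P k]]]: ((t → (t → e)) → t) applied to (t → (t → e)) yields t.
[[[m Y] [p [P k]]] V]: (t → (t → s)) applied to t yields (t → s).

(t → s)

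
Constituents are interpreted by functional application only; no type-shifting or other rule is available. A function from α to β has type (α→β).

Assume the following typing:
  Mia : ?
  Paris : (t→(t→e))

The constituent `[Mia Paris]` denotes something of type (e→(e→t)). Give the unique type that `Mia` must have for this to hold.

At [Mia Paris] (required: (e→(e→t))): Paris is (t→(t→e)), which is not a function with range (e→(e→t)); hence Mia is the functor — type ((t→(t→e))→(e→(e→t))).

((t→(t→e))→(e→(e→t)))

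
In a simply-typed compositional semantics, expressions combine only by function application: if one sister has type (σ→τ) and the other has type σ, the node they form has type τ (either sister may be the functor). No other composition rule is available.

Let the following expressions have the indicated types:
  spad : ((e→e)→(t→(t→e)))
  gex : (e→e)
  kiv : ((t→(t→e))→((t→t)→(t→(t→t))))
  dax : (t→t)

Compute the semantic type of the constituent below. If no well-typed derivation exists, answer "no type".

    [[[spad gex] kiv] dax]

(t→(t→t))

At [spad gex], spad : ((e→e)→(t→(t→e))) takes gex : (e→e), giving (t→(t→e)).
At [[spad gex] kiv], kiv : ((t→(t→e))→((t→t)→(t→(t→t)))) takes [spad gex] : (t→(t→e)), giving ((t→t)→(t→(t→t))).
At [[[spad gex] kiv] dax], [[spad gex] kiv] : ((t→t)→(t→(t→t))) takes dax : (t→t), giving (t→(t→t)).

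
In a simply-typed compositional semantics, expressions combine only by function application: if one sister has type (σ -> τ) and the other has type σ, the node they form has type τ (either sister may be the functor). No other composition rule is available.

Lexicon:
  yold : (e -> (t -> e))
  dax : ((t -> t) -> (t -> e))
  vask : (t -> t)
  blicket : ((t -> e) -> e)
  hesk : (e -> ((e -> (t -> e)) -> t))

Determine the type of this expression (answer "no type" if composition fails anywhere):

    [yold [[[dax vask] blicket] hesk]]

[dax vask]: ((t -> t) -> (t -> e)) applied to (t -> t) yields (t -> e).
[[dax vask] blicket]: ((t -> e) -> e) applied to (t -> e) yields e.
[[[dax vask] blicket] hesk]: (e -> ((e -> (t -> e)) -> t)) applied to e yields ((e -> (t -> e)) -> t).
[yold [[[dax vask] blicket] hesk]]: ((e -> (t -> e)) -> t) applied to (e -> (t -> e)) yields t.

t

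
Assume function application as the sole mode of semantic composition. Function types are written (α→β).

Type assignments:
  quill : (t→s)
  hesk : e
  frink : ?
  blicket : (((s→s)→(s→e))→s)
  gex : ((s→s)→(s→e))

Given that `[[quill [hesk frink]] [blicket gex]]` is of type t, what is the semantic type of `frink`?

(e→((t→s)→(s→t)))

At [[quill [hesk frink]] [blicket gex]] (required: t): [blicket gex] is s, which is not a function with range t; hence [quill [hesk frink]] is the functor — type (s→t).
At [quill [hesk frink]] (required: (s→t)): quill is (t→s), which is not a function with range (s→t); hence [hesk frink] is the functor — type ((t→s)→(s→t)).
At [hesk frink] (required: ((t→s)→(s→t))): hesk is e, which is not a function with range ((t→s)→(s→t)); hence frink is the functor — type (e→((t→s)→(s→t))).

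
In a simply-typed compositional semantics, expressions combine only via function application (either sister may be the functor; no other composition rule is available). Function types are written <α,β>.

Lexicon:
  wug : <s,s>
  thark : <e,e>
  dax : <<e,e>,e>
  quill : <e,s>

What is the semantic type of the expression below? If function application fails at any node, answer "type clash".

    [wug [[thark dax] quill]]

s

[thark dax]: <<e,e>,e> applied to <e,e> yields e.
[[thark dax] quill]: <e,s> applied to e yields s.
[wug [[thark dax] quill]]: <s,s> applied to s yields s.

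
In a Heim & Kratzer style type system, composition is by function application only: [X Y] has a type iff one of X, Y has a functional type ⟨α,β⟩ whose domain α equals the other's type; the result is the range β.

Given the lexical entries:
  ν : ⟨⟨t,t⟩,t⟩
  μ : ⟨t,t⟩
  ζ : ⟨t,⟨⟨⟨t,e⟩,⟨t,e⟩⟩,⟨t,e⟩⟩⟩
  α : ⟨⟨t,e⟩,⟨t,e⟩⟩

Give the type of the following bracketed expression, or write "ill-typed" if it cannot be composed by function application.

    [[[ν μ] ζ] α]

⟨t,e⟩

[ν μ]: ν is ⟨⟨t,t⟩,t⟩, μ is ⟨t,t⟩; result t.
[[ν μ] ζ]: ζ is ⟨t,⟨⟨⟨t,e⟩,⟨t,e⟩⟩,⟨t,e⟩⟩⟩, [ν μ] is t; result ⟨⟨⟨t,e⟩,⟨t,e⟩⟩,⟨t,e⟩⟩.
[[[ν μ] ζ] α]: [[ν μ] ζ] is ⟨⟨⟨t,e⟩,⟨t,e⟩⟩,⟨t,e⟩⟩, α is ⟨⟨t,e⟩,⟨t,e⟩⟩; result ⟨t,e⟩.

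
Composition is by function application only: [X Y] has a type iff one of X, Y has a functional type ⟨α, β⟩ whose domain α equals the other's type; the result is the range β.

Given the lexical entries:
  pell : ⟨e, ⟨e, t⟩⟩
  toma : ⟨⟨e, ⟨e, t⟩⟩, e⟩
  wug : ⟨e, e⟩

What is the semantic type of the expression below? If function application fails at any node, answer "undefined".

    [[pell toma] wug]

e

[pell toma]: toma is ⟨⟨e, ⟨e, t⟩⟩, e⟩, pell is ⟨e, ⟨e, t⟩⟩; result e.
[[pell toma] wug]: wug is ⟨e, e⟩, [pell toma] is e; result e.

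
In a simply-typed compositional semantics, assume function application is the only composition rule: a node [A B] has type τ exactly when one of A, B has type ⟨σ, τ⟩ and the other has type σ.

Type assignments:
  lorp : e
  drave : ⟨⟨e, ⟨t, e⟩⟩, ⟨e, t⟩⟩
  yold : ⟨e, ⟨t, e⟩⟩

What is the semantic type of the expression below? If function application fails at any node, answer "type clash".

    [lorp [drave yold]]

t

[drave yold] — drave of type ⟨⟨e, ⟨t, e⟩⟩, ⟨e, t⟩⟩ combines with yold of type ⟨e, ⟨t, e⟩⟩: type ⟨e, t⟩.
[lorp [drave yold]] — [drave yold] of type ⟨e, t⟩ combines with lorp of type e: type t.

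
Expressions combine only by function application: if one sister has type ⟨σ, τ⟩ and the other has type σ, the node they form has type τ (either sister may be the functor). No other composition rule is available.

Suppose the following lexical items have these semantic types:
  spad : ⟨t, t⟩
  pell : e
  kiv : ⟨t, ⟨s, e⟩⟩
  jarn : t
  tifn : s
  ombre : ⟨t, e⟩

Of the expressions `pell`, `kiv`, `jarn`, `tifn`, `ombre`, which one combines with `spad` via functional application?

jarn

pell : e — spad needs t; pell needs nothing (atomic); neither fits.
kiv : ⟨t, ⟨s, e⟩⟩ — spad needs t; kiv needs t; neither fits.
jarn — combines: spad : ⟨t, t⟩ takes jarn : t as argument, giving t.
tifn : s — spad needs t; tifn needs nothing (atomic); neither fits.
ombre : ⟨t, e⟩ — spad needs t; ombre needs t; neither fits.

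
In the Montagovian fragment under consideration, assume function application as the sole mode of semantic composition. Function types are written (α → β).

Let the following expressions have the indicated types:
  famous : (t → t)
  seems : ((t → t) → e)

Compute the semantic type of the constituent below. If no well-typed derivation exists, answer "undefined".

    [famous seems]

[famous seems]: functor seems : ((t → t) → e), argument famous : (t → t); result e.

e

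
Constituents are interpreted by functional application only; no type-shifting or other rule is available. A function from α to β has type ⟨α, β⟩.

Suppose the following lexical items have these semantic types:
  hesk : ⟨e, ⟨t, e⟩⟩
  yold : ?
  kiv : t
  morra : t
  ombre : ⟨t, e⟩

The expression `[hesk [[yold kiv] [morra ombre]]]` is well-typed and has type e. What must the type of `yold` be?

At [hesk [[yold kiv] [morra ombre]]] (required: e): hesk is ⟨e, ⟨t, e⟩⟩, which is not a function with range e; hence [[yold kiv] [morra ombre]] is the functor — type ⟨⟨e, ⟨t, e⟩⟩, e⟩.
At [[yold kiv] [morra ombre]] (required: ⟨⟨e, ⟨t, e⟩⟩, e⟩): [morra ombre] is e, which is not a function with range ⟨⟨e, ⟨t, e⟩⟩, e⟩; hence [yold kiv] is the functor — type ⟨e, ⟨⟨e, ⟨t, e⟩⟩, e⟩⟩.
At [yold kiv] (required: ⟨e, ⟨⟨e, ⟨t, e⟩⟩, e⟩⟩): kiv is t, which is not a function with range ⟨e, ⟨⟨e, ⟨t, e⟩⟩, e⟩⟩; hence yold is the functor — type ⟨t, ⟨e, ⟨⟨e, ⟨t, e⟩⟩, e⟩⟩⟩.

⟨t, ⟨e, ⟨⟨e, ⟨t, e⟩⟩, e⟩⟩⟩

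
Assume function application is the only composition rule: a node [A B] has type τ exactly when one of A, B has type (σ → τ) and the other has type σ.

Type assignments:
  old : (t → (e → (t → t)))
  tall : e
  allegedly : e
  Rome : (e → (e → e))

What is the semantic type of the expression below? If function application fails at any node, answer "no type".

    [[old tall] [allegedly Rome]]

no type

[old tall]: (t → (e → (t → t))) with e — neither is a function whose domain matches the other; composition fails here.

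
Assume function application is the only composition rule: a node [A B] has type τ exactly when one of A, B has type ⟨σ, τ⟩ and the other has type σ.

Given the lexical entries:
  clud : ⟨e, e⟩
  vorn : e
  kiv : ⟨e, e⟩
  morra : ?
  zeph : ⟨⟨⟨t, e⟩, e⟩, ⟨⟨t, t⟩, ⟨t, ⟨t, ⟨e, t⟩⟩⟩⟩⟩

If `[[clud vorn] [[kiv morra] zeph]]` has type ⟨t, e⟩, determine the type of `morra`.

At [[clud vorn] [[kiv morra] zeph]] (required: ⟨t, e⟩): [clud vorn] is e, which is not a function with range ⟨t, e⟩; hence [[kiv morra] zeph] is the functor — type ⟨e, ⟨t, e⟩⟩.
At [[kiv morra] zeph] (required: ⟨e, ⟨t, e⟩⟩): zeph is ⟨⟨⟨t, e⟩, e⟩, ⟨⟨t, t⟩, ⟨t, ⟨t, ⟨e, t⟩⟩⟩⟩⟩, which is not a function with range ⟨e, ⟨t, e⟩⟩; hence [kiv morra] is the functor — type ⟨⟨⟨⟨t, e⟩, e⟩, ⟨⟨t, t⟩, ⟨t, ⟨t, ⟨e, t⟩⟩⟩⟩⟩, ⟨e, ⟨t, e⟩⟩⟩.
At [kiv morra] (required: ⟨⟨⟨⟨t, e⟩, e⟩, ⟨⟨t, t⟩, ⟨t, ⟨t, ⟨e, t⟩⟩⟩⟩⟩, ⟨e, ⟨t, e⟩⟩⟩): kiv is ⟨e, e⟩, which is not a function with range ⟨⟨⟨⟨t, e⟩, e⟩, ⟨⟨t, t⟩, ⟨t, ⟨t, ⟨e, t⟩⟩⟩⟩⟩, ⟨e, ⟨t, e⟩⟩⟩; hence morra is the functor — type ⟨⟨e, e⟩, ⟨⟨⟨⟨t, e⟩, e⟩, ⟨⟨t, t⟩, ⟨t, ⟨t, ⟨e, t⟩⟩⟩⟩⟩, ⟨e, ⟨t, e⟩⟩⟩⟩.

⟨⟨e, e⟩, ⟨⟨⟨⟨t, e⟩, e⟩, ⟨⟨t, t⟩, ⟨t, ⟨t, ⟨e, t⟩⟩⟩⟩⟩, ⟨e, ⟨t, e⟩⟩⟩⟩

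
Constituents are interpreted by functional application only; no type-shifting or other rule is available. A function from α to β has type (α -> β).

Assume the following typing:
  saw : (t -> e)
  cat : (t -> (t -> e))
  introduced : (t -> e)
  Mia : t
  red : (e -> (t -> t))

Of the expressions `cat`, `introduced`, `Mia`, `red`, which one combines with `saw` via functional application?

cat : (t -> (t -> e)) — does not combine with saw.
introduced : (t -> e) — does not combine with saw.
Mia — combines: saw : (t -> e) takes Mia : t as argument, giving e.
red : (e -> (t -> t)) — does not combine with saw.

Mia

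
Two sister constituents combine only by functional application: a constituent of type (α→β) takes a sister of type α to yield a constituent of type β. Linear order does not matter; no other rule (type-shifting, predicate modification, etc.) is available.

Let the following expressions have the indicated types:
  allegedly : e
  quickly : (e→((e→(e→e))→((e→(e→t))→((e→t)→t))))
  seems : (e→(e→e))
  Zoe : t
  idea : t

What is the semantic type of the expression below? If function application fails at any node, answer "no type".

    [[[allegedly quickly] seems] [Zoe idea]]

At [allegedly quickly], quickly : (e→((e→(e→e))→((e→(e→t))→((e→t)→t)))) takes allegedly : e, giving ((e→(e→e))→((e→(e→t))→((e→t)→t))).
At [[allegedly quickly] seems], [allegedly quickly] : ((e→(e→e))→((e→(e→t))→((e→t)→t))) takes seems : (e→(e→e)), giving ((e→(e→t))→((e→t)→t)).
[Zoe idea]: t and t cannot combine by function application — type clash.

no type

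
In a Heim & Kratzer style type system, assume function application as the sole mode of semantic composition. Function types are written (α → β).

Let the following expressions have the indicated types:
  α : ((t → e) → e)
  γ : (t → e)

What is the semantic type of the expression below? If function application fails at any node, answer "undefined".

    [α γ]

[α γ]: α is ((t → e) → e), γ is (t → e); result e.

e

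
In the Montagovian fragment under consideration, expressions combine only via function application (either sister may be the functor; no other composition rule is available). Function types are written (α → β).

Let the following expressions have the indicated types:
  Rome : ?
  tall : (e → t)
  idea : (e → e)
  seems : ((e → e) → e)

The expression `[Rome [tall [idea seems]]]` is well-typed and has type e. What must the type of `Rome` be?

[Rome [tall [idea seems]]] must have type e. The sister [tall [idea seems]] has type t; that is not a function onto e, so Rome must be the functor, of type (t → e).

(t → e)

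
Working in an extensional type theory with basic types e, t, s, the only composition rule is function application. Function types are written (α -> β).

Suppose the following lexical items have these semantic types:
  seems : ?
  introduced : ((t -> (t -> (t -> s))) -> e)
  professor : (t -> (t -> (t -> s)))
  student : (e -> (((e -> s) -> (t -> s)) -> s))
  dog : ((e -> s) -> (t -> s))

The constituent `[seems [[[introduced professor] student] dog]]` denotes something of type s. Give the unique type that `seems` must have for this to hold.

[seems [[[introduced professor] student] dog]] is required to be s. [[[introduced professor] student] dog] : s cannot yield s as functor, so seems : (s -> s).

(s -> s)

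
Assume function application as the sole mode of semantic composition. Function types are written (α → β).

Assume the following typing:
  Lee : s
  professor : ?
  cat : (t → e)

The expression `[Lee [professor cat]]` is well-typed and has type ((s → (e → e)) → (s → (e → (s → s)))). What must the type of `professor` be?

((t → e) → (s → ((s → (e → e)) → (s → (e → (s → s))))))

For [Lee [professor cat]] to have type ((s → (e → e)) → (s → (e → (s → s)))) with Lee of type s, [professor cat] must be the function: [professor cat] : (s → ((s → (e → e)) → (s → (e → (s → s))))).
For [professor cat] to have type (s → ((s → (e → e)) → (s → (e → (s → s))))) with cat of type (t → e), professor must be the function: professor : ((t → e) → (s → ((s → (e → e)) → (s → (e → (s → s)))))).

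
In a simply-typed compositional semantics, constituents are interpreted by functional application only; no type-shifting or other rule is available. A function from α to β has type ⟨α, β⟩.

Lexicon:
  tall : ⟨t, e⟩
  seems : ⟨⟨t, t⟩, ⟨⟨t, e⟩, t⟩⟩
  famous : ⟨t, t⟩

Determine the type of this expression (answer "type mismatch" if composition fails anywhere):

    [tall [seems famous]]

[seems famous]: functor seems : ⟨⟨t, t⟩, ⟨⟨t, e⟩, t⟩⟩, argument famous : ⟨t, t⟩; result ⟨⟨t, e⟩, t⟩.
[tall [seems famous]]: functor [seems famous] : ⟨⟨t, e⟩, t⟩, argument tall : ⟨t, e⟩; result t.

t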